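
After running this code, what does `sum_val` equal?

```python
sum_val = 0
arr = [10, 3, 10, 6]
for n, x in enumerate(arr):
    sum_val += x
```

Let's trace through this code step by step.

Initialize: sum_val = 0
Initialize: arr = [10, 3, 10, 6]
Entering loop: for n, x in enumerate(arr):

After execution: sum_val = 29
29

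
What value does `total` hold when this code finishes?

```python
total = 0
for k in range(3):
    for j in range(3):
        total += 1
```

Let's trace through this code step by step.

Initialize: total = 0
Entering loop: for k in range(3):

After execution: total = 9
9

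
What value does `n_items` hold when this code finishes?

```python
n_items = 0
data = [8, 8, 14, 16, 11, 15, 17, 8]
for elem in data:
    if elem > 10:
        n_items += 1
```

Let's trace through this code step by step.

Initialize: n_items = 0
Initialize: data = [8, 8, 14, 16, 11, 15, 17, 8]
Entering loop: for elem in data:

After execution: n_items = 5
5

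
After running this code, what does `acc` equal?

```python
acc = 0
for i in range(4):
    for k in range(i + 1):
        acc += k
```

Let's trace through this code step by step.

Initialize: acc = 0
Entering loop: for i in range(4):

After execution: acc = 10
10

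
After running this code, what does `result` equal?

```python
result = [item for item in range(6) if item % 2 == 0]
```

Let's trace through this code step by step.

Initialize: result = [item for item in range(6) if item % 2 == 0]

After execution: result = [0, 2, 4]
[0, 2, 4]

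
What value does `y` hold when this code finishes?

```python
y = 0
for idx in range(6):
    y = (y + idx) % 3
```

Let's trace through this code step by step.

Initialize: y = 0
Entering loop: for idx in range(6):

After execution: y = 0
0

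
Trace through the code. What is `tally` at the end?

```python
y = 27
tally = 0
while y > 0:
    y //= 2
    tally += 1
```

Let's trace through this code step by step.

Initialize: y = 27
Initialize: tally = 0
Entering loop: while y > 0:

After execution: tally = 5
5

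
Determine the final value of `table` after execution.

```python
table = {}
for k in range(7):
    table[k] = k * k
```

Let's trace through this code step by step.

Initialize: table = {}
Entering loop: for k in range(7):

After execution: table = {0: 0, 1: 1, 2: 4, 3: 9, 4: 16, 5: 25, 6: 36}
{0: 0, 1: 1, 2: 4, 3: 9, 4: 16, 5: 25, 6: 36}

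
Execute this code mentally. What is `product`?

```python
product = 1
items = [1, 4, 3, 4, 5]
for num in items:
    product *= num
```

Let's trace through this code step by step.

Initialize: product = 1
Initialize: items = [1, 4, 3, 4, 5]
Entering loop: for num in items:

After execution: product = 240
240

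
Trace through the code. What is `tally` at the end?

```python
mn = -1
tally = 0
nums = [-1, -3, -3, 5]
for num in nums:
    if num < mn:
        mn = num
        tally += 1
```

Let's trace through this code step by step.

Initialize: mn = -1
Initialize: tally = 0
Initialize: nums = [-1, -3, -3, 5]
Entering loop: for num in nums:

After execution: tally = 1
1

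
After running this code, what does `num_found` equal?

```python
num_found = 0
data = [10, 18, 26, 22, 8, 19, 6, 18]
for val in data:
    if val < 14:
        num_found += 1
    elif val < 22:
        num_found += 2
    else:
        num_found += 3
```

Let's trace through this code step by step.

Initialize: num_found = 0
Initialize: data = [10, 18, 26, 22, 8, 19, 6, 18]
Entering loop: for val in data:

After execution: num_found = 15
15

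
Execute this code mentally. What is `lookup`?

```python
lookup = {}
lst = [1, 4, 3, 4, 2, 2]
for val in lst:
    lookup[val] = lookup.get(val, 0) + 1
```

Let's trace through this code step by step.

Initialize: lookup = {}
Initialize: lst = [1, 4, 3, 4, 2, 2]
Entering loop: for val in lst:

After execution: lookup = {1: 1, 4: 2, 3: 1, 2: 2}
{1: 1, 4: 2, 3: 1, 2: 2}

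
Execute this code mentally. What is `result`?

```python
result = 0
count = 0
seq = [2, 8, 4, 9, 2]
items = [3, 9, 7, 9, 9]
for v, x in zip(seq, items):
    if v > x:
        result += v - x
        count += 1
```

Let's trace through this code step by step.

Initialize: result = 0
Initialize: count = 0
Initialize: seq = [2, 8, 4, 9, 2]
Initialize: items = [3, 9, 7, 9, 9]
Entering loop: for v, x in zip(seq, items):

After execution: result = 0
0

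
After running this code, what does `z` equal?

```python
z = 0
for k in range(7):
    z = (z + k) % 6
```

Let's trace through this code step by step.

Initialize: z = 0
Entering loop: for k in range(7):

After execution: z = 3
3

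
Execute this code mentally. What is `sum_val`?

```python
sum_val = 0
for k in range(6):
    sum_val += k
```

Let's trace through this code step by step.

Initialize: sum_val = 0
Entering loop: for k in range(6):

After execution: sum_val = 15
15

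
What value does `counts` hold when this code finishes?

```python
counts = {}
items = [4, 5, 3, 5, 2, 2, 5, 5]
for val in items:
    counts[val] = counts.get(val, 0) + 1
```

Let's trace through this code step by step.

Initialize: counts = {}
Initialize: items = [4, 5, 3, 5, 2, 2, 5, 5]
Entering loop: for val in items:

After execution: counts = {4: 1, 5: 4, 3: 1, 2: 2}
{4: 1, 5: 4, 3: 1, 2: 2}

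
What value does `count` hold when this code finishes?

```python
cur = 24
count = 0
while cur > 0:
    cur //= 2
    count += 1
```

Let's trace through this code step by step.

Initialize: cur = 24
Initialize: count = 0
Entering loop: while cur > 0:

After execution: count = 5
5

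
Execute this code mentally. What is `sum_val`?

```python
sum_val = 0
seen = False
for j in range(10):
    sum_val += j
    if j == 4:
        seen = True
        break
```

Let's trace through this code step by step.

Initialize: sum_val = 0
Initialize: seen = False
Entering loop: for j in range(10):

After execution: sum_val = 10
10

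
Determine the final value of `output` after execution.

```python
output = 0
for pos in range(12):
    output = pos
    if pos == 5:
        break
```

Let's trace through this code step by step.

Initialize: output = 0
Entering loop: for pos in range(12):

After execution: output = 5
5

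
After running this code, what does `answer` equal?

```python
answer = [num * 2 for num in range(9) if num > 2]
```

Let's trace through this code step by step.

Initialize: answer = [num * 2 for num in range(9) if num > 2]

After execution: answer = [6, 8, 10, 12, 14, 16]
[6, 8, 10, 12, 14, 16]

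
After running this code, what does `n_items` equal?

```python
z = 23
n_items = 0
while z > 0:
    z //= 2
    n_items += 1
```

Let's trace through this code step by step.

Initialize: z = 23
Initialize: n_items = 0
Entering loop: while z > 0:

After execution: n_items = 5
5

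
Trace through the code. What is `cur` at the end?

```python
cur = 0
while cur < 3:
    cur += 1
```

Let's trace through this code step by step.

Initialize: cur = 0
Entering loop: while cur < 3:

After execution: cur = 3
3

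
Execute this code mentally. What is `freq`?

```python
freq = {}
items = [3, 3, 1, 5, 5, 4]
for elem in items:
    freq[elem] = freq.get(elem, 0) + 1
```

Let's trace through this code step by step.

Initialize: freq = {}
Initialize: items = [3, 3, 1, 5, 5, 4]
Entering loop: for elem in items:

After execution: freq = {3: 2, 1: 1, 5: 2, 4: 1}
{3: 2, 1: 1, 5: 2, 4: 1}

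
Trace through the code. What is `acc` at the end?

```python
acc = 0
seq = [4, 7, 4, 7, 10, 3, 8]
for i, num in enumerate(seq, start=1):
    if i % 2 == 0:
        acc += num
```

Let's trace through this code step by step.

Initialize: acc = 0
Initialize: seq = [4, 7, 4, 7, 10, 3, 8]
Entering loop: for i, num in enumerate(seq, start=1):

After execution: acc = 17
17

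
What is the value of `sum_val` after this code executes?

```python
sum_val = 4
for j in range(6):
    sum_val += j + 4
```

Let's trace through this code step by step.

Initialize: sum_val = 4
Entering loop: for j in range(6):

After execution: sum_val = 43
43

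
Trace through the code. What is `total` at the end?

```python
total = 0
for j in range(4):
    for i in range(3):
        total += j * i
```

Let's trace through this code step by step.

Initialize: total = 0
Entering loop: for j in range(4):

After execution: total = 18
18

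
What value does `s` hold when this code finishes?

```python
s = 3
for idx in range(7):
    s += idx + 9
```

Let's trace through this code step by step.

Initialize: s = 3
Entering loop: for idx in range(7):

After execution: s = 87
87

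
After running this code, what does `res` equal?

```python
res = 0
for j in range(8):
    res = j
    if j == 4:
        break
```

Let's trace through this code step by step.

Initialize: res = 0
Entering loop: for j in range(8):

After execution: res = 4
4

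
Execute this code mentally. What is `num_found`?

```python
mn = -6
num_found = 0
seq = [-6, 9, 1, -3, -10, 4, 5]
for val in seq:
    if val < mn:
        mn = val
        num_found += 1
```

Let's trace through this code step by step.

Initialize: mn = -6
Initialize: num_found = 0
Initialize: seq = [-6, 9, 1, -3, -10, 4, 5]
Entering loop: for val in seq:

After execution: num_found = 1
1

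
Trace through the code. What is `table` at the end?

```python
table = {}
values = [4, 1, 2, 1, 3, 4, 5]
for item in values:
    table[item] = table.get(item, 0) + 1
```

Let's trace through this code step by step.

Initialize: table = {}
Initialize: values = [4, 1, 2, 1, 3, 4, 5]
Entering loop: for item in values:

After execution: table = {4: 2, 1: 2, 2: 1, 3: 1, 5: 1}
{4: 2, 1: 2, 2: 1, 3: 1, 5: 1}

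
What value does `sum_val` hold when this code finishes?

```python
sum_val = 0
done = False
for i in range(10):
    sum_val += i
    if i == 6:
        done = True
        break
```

Let's trace through this code step by step.

Initialize: sum_val = 0
Initialize: done = False
Entering loop: for i in range(10):

After execution: sum_val = 21
21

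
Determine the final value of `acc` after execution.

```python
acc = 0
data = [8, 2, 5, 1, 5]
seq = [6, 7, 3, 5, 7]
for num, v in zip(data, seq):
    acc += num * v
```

Let's trace through this code step by step.

Initialize: acc = 0
Initialize: data = [8, 2, 5, 1, 5]
Initialize: seq = [6, 7, 3, 5, 7]
Entering loop: for num, v in zip(data, seq):

After execution: acc = 117
117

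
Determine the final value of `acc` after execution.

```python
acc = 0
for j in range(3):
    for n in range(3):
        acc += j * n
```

Let's trace through this code step by step.

Initialize: acc = 0
Entering loop: for j in range(3):

After execution: acc = 9
9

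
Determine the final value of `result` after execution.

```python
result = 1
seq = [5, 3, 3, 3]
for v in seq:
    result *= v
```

Let's trace through this code step by step.

Initialize: result = 1
Initialize: seq = [5, 3, 3, 3]
Entering loop: for v in seq:

After execution: result = 135
135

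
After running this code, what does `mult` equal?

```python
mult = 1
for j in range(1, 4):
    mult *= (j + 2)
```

Let's trace through this code step by step.

Initialize: mult = 1
Entering loop: for j in range(1, 4):

After execution: mult = 60
60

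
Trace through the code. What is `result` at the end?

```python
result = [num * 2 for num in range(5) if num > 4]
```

Let's trace through this code step by step.

Initialize: result = [num * 2 for num in range(5) if num > 4]

After execution: result = []
[]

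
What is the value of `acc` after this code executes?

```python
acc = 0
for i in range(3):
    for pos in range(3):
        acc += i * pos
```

Let's trace through this code step by step.

Initialize: acc = 0
Entering loop: for i in range(3):

After execution: acc = 9
9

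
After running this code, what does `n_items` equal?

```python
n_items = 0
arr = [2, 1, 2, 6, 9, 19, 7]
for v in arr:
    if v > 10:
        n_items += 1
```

Let's trace through this code step by step.

Initialize: n_items = 0
Initialize: arr = [2, 1, 2, 6, 9, 19, 7]
Entering loop: for v in arr:

After execution: n_items = 1
1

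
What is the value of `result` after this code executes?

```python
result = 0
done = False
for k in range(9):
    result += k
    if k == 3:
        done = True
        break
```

Let's trace through this code step by step.

Initialize: result = 0
Initialize: done = False
Entering loop: for k in range(9):

After execution: result = 6
6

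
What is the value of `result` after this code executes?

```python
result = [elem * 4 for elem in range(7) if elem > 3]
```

Let's trace through this code step by step.

Initialize: result = [elem * 4 for elem in range(7) if elem > 3]

After execution: result = [16, 20, 24]
[16, 20, 24]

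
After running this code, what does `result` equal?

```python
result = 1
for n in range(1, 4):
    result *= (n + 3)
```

Let's trace through this code step by step.

Initialize: result = 1
Entering loop: for n in range(1, 4):

After execution: result = 120
120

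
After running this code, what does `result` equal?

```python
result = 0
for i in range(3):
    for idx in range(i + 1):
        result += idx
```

Let's trace through this code step by step.

Initialize: result = 0
Entering loop: for i in range(3):

After execution: result = 4
4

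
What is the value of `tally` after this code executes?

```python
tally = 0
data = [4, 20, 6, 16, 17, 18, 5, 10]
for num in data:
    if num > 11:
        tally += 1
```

Let's trace through this code step by step.

Initialize: tally = 0
Initialize: data = [4, 20, 6, 16, 17, 18, 5, 10]
Entering loop: for num in data:

After execution: tally = 4
4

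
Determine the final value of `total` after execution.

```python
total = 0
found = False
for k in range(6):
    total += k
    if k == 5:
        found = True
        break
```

Let's trace through this code step by step.

Initialize: total = 0
Initialize: found = False
Entering loop: for k in range(6):

After execution: total = 15
15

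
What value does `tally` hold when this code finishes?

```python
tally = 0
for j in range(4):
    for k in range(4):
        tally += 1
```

Let's trace through this code step by step.

Initialize: tally = 0
Entering loop: for j in range(4):

After execution: tally = 16
16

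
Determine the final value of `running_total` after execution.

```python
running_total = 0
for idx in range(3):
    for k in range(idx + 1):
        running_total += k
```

Let's trace through this code step by step.

Initialize: running_total = 0
Entering loop: for idx in range(3):

After execution: running_total = 4
4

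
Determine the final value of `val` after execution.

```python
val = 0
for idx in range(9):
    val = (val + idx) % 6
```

Let's trace through this code step by step.

Initialize: val = 0
Entering loop: for idx in range(9):

After execution: val = 0
0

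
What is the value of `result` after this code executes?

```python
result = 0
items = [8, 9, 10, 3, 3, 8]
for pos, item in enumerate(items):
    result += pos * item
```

Let's trace through this code step by step.

Initialize: result = 0
Initialize: items = [8, 9, 10, 3, 3, 8]
Entering loop: for pos, item in enumerate(items):

After execution: result = 90
90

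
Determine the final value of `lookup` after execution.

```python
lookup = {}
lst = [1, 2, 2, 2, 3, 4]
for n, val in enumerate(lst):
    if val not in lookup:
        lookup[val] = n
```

Let's trace through this code step by step.

Initialize: lookup = {}
Initialize: lst = [1, 2, 2, 2, 3, 4]
Entering loop: for n, val in enumerate(lst):

After execution: lookup = {1: 0, 2: 1, 3: 4, 4: 5}
{1: 0, 2: 1, 3: 4, 4: 5}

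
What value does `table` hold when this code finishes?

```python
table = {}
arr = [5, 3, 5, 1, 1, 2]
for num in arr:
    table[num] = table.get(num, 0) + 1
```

Let's trace through this code step by step.

Initialize: table = {}
Initialize: arr = [5, 3, 5, 1, 1, 2]
Entering loop: for num in arr:

After execution: table = {5: 2, 3: 1, 1: 2, 2: 1}
{5: 2, 3: 1, 1: 2, 2: 1}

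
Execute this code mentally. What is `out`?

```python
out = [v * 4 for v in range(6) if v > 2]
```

Let's trace through this code step by step.

Initialize: out = [v * 4 for v in range(6) if v > 2]

After execution: out = [12, 16, 20]
[12, 16, 20]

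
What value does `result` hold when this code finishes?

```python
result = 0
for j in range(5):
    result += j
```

Let's trace through this code step by step.

Initialize: result = 0
Entering loop: for j in range(5):

After execution: result = 10
10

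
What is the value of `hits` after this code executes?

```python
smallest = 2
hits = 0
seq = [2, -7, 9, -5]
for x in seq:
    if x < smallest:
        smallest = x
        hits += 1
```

Let's trace through this code step by step.

Initialize: smallest = 2
Initialize: hits = 0
Initialize: seq = [2, -7, 9, -5]
Entering loop: for x in seq:

After execution: hits = 1
1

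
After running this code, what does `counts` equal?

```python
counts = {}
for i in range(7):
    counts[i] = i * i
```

Let's trace through this code step by step.

Initialize: counts = {}
Entering loop: for i in range(7):

After execution: counts = {0: 0, 1: 1, 2: 4, 3: 9, 4: 16, 5: 25, 6: 36}
{0: 0, 1: 1, 2: 4, 3: 9, 4: 16, 5: 25, 6: 36}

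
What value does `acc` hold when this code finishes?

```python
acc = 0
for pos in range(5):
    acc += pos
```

Let's trace through this code step by step.

Initialize: acc = 0
Entering loop: for pos in range(5):

After execution: acc = 10
10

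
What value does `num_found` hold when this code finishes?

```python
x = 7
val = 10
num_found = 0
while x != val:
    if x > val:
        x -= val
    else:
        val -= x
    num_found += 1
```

Let's trace through this code step by step.

Initialize: x = 7
Initialize: val = 10
Initialize: num_found = 0
Entering loop: while x != val:

After execution: num_found = 5
5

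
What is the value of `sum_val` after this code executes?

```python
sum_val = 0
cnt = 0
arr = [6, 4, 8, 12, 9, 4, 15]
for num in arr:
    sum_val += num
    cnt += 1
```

Let's trace through this code step by step.

Initialize: sum_val = 0
Initialize: cnt = 0
Initialize: arr = [6, 4, 8, 12, 9, 4, 15]
Entering loop: for num in arr:

After execution: sum_val = 58
58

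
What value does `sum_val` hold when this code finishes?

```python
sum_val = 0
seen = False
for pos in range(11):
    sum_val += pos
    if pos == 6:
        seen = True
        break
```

Let's trace through this code step by step.

Initialize: sum_val = 0
Initialize: seen = False
Entering loop: for pos in range(11):

After execution: sum_val = 21
21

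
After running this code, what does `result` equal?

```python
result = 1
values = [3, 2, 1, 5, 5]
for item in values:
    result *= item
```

Let's trace through this code step by step.

Initialize: result = 1
Initialize: values = [3, 2, 1, 5, 5]
Entering loop: for item in values:

After execution: result = 150
150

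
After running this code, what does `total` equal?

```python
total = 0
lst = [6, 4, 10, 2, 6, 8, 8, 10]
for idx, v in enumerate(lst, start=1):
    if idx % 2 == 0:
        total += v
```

Let's trace through this code step by step.

Initialize: total = 0
Initialize: lst = [6, 4, 10, 2, 6, 8, 8, 10]
Entering loop: for idx, v in enumerate(lst, start=1):

After execution: total = 24
24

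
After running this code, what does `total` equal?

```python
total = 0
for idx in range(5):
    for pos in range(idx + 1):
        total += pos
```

Let's trace through this code step by step.

Initialize: total = 0
Entering loop: for idx in range(5):

After execution: total = 20
20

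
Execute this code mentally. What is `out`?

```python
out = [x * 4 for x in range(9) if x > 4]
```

Let's trace through this code step by step.

Initialize: out = [x * 4 for x in range(9) if x > 4]

After execution: out = [20, 24, 28, 32]
[20, 24, 28, 32]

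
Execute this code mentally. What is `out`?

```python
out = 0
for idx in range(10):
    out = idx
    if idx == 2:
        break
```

Let's trace through this code step by step.

Initialize: out = 0
Entering loop: for idx in range(10):

After execution: out = 2
2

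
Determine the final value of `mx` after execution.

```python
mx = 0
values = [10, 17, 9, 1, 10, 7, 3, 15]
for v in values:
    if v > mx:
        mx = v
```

Let's trace through this code step by step.

Initialize: mx = 0
Initialize: values = [10, 17, 9, 1, 10, 7, 3, 15]
Entering loop: for v in values:

After execution: mx = 17
17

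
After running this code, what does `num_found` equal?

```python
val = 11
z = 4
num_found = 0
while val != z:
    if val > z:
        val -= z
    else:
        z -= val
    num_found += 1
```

Let's trace through this code step by step.

Initialize: val = 11
Initialize: z = 4
Initialize: num_found = 0
Entering loop: while val != z:

After execution: num_found = 5
5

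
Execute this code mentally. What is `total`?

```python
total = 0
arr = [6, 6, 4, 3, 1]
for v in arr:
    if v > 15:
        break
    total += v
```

Let's trace through this code step by step.

Initialize: total = 0
Initialize: arr = [6, 6, 4, 3, 1]
Entering loop: for v in arr:

After execution: total = 20
20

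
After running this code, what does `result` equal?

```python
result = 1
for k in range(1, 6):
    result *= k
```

Let's trace through this code step by step.

Initialize: result = 1
Entering loop: for k in range(1, 6):

After execution: result = 120
120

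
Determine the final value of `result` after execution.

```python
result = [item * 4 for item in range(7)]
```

Let's trace through this code step by step.

Initialize: result = [item * 4 for item in range(7)]

After execution: result = [0, 4, 8, 12, 16, 20, 24]
[0, 4, 8, 12, 16, 20, 24]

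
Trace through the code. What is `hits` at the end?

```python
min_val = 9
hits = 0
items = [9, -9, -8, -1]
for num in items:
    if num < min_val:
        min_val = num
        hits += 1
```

Let's trace through this code step by step.

Initialize: min_val = 9
Initialize: hits = 0
Initialize: items = [9, -9, -8, -1]
Entering loop: for num in items:

After execution: hits = 1
1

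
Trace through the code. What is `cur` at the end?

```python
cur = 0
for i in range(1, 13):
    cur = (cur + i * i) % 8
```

Let's trace through this code step by step.

Initialize: cur = 0
Entering loop: for i in range(1, 13):

After execution: cur = 2
2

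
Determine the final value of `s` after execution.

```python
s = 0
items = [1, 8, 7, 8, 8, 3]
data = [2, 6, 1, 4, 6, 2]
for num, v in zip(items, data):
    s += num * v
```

Let's trace through this code step by step.

Initialize: s = 0
Initialize: items = [1, 8, 7, 8, 8, 3]
Initialize: data = [2, 6, 1, 4, 6, 2]
Entering loop: for num, v in zip(items, data):

After execution: s = 143
143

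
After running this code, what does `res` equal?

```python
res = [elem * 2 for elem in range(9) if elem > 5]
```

Let's trace through this code step by step.

Initialize: res = [elem * 2 for elem in range(9) if elem > 5]

After execution: res = [12, 14, 16]
[12, 14, 16]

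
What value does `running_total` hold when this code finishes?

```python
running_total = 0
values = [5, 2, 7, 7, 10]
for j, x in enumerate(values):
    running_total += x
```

Let's trace through this code step by step.

Initialize: running_total = 0
Initialize: values = [5, 2, 7, 7, 10]
Entering loop: for j, x in enumerate(values):

After execution: running_total = 31
31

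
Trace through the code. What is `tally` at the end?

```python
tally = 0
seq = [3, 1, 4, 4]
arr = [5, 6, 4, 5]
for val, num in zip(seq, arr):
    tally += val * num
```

Let's trace through this code step by step.

Initialize: tally = 0
Initialize: seq = [3, 1, 4, 4]
Initialize: arr = [5, 6, 4, 5]
Entering loop: for val, num in zip(seq, arr):

After execution: tally = 57
57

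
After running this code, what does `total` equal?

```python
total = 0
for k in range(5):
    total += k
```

Let's trace through this code step by step.

Initialize: total = 0
Entering loop: for k in range(5):

After execution: total = 10
10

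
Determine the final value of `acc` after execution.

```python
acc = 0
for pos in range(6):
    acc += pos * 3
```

Let's trace through this code step by step.

Initialize: acc = 0
Entering loop: for pos in range(6):

After execution: acc = 45
45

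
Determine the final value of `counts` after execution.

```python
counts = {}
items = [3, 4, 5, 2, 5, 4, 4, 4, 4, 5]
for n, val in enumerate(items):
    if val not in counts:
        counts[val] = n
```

Let's trace through this code step by step.

Initialize: counts = {}
Initialize: items = [3, 4, 5, 2, 5, 4, 4, 4, 4, 5]
Entering loop: for n, val in enumerate(items):

After execution: counts = {3: 0, 4: 1, 5: 2, 2: 3}
{3: 0, 4: 1, 5: 2, 2: 3}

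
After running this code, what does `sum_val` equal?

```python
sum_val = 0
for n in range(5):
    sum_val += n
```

Let's trace through this code step by step.

Initialize: sum_val = 0
Entering loop: for n in range(5):

After execution: sum_val = 10
10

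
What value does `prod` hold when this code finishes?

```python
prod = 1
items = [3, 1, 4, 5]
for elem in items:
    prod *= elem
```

Let's trace through this code step by step.

Initialize: prod = 1
Initialize: items = [3, 1, 4, 5]
Entering loop: for elem in items:

After execution: prod = 60
60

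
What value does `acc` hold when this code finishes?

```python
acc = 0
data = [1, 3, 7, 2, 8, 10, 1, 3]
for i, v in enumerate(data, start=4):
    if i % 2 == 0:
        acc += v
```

Let's trace through this code step by step.

Initialize: acc = 0
Initialize: data = [1, 3, 7, 2, 8, 10, 1, 3]
Entering loop: for i, v in enumerate(data, start=4):

After execution: acc = 17
17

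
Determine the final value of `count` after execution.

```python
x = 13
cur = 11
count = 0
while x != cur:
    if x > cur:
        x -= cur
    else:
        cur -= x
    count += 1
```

Let's trace through this code step by step.

Initialize: x = 13
Initialize: cur = 11
Initialize: count = 0
Entering loop: while x != cur:

After execution: count = 7
7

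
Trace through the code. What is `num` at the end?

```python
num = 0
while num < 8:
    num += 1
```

Let's trace through this code step by step.

Initialize: num = 0
Entering loop: while num < 8:

After execution: num = 8
8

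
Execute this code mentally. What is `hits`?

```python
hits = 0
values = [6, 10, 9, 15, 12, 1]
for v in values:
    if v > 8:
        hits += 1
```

Let's trace through this code step by step.

Initialize: hits = 0
Initialize: values = [6, 10, 9, 15, 12, 1]
Entering loop: for v in values:

After execution: hits = 4
4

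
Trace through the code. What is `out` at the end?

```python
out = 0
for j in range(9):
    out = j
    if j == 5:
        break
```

Let's trace through this code step by step.

Initialize: out = 0
Entering loop: for j in range(9):

After execution: out = 5
5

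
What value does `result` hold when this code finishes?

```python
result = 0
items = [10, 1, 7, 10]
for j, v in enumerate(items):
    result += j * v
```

Let's trace through this code step by step.

Initialize: result = 0
Initialize: items = [10, 1, 7, 10]
Entering loop: for j, v in enumerate(items):

After execution: result = 45
45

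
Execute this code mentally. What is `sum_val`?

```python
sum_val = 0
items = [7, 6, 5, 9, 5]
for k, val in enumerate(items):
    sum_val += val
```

Let's trace through this code step by step.

Initialize: sum_val = 0
Initialize: items = [7, 6, 5, 9, 5]
Entering loop: for k, val in enumerate(items):

After execution: sum_val = 32
32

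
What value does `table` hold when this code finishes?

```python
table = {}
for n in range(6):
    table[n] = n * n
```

Let's trace through this code step by step.

Initialize: table = {}
Entering loop: for n in range(6):

After execution: table = {0: 0, 1: 1, 2: 4, 3: 9, 4: 16, 5: 25}
{0: 0, 1: 1, 2: 4, 3: 9, 4: 16, 5: 25}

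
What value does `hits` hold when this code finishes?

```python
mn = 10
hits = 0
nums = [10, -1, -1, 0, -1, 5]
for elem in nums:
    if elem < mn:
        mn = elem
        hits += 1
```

Let's trace through this code step by step.

Initialize: mn = 10
Initialize: hits = 0
Initialize: nums = [10, -1, -1, 0, -1, 5]
Entering loop: for elem in nums:

After execution: hits = 1
1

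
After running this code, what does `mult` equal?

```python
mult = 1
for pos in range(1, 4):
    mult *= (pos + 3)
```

Let's trace through this code step by step.

Initialize: mult = 1
Entering loop: for pos in range(1, 4):

After execution: mult = 120
120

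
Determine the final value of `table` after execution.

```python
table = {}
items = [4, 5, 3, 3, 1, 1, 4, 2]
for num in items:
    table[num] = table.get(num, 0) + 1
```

Let's trace through this code step by step.

Initialize: table = {}
Initialize: items = [4, 5, 3, 3, 1, 1, 4, 2]
Entering loop: for num in items:

After execution: table = {4: 2, 5: 1, 3: 2, 1: 2, 2: 1}
{4: 2, 5: 1, 3: 2, 1: 2, 2: 1}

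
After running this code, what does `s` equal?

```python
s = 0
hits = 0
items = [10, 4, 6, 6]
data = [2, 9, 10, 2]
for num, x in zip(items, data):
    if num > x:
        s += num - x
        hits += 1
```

Let's trace through this code step by step.

Initialize: s = 0
Initialize: hits = 0
Initialize: items = [10, 4, 6, 6]
Initialize: data = [2, 9, 10, 2]
Entering loop: for num, x in zip(items, data):

After execution: s = 12
12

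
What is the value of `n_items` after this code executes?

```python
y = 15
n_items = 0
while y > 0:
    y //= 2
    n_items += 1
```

Let's trace through this code step by step.

Initialize: y = 15
Initialize: n_items = 0
Entering loop: while y > 0:

After execution: n_items = 4
4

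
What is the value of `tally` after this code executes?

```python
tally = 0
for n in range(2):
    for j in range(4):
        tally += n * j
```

Let's trace through this code step by step.

Initialize: tally = 0
Entering loop: for n in range(2):

After execution: tally = 6
6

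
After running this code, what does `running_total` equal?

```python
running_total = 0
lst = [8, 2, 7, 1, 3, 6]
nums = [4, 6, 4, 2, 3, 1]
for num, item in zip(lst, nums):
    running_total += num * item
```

Let's trace through this code step by step.

Initialize: running_total = 0
Initialize: lst = [8, 2, 7, 1, 3, 6]
Initialize: nums = [4, 6, 4, 2, 3, 1]
Entering loop: for num, item in zip(lst, nums):

After execution: running_total = 89
89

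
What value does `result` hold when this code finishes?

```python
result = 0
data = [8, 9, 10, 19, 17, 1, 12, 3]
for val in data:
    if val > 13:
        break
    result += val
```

Let's trace through this code step by step.

Initialize: result = 0
Initialize: data = [8, 9, 10, 19, 17, 1, 12, 3]
Entering loop: for val in data:

After execution: result = 27
27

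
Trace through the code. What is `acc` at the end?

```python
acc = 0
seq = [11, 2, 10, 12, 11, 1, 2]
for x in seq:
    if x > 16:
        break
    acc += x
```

Let's trace through this code step by step.

Initialize: acc = 0
Initialize: seq = [11, 2, 10, 12, 11, 1, 2]
Entering loop: for x in seq:

After execution: acc = 49
49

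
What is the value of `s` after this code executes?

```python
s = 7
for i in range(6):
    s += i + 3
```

Let's trace through this code step by step.

Initialize: s = 7
Entering loop: for i in range(6):

After execution: s = 40
40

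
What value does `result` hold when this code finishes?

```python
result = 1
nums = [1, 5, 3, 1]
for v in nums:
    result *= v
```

Let's trace through this code step by step.

Initialize: result = 1
Initialize: nums = [1, 5, 3, 1]
Entering loop: for v in nums:

After execution: result = 15
15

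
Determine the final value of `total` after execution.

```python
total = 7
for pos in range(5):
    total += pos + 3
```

Let's trace through this code step by step.

Initialize: total = 7
Entering loop: for pos in range(5):

After execution: total = 32
32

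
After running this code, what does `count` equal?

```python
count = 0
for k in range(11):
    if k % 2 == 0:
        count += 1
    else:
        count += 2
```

Let's trace through this code step by step.

Initialize: count = 0
Entering loop: for k in range(11):

After execution: count = 16
16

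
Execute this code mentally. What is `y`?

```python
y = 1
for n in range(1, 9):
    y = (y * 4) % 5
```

Let's trace through this code step by step.

Initialize: y = 1
Entering loop: for n in range(1, 9):

After execution: y = 1
1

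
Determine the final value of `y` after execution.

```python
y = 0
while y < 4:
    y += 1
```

Let's trace through this code step by step.

Initialize: y = 0
Entering loop: while y < 4:

After execution: y = 4
4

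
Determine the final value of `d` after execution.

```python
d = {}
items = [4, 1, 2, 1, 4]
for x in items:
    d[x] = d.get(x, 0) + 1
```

Let's trace through this code step by step.

Initialize: d = {}
Initialize: items = [4, 1, 2, 1, 4]
Entering loop: for x in items:

After execution: d = {4: 2, 1: 2, 2: 1}
{4: 2, 1: 2, 2: 1}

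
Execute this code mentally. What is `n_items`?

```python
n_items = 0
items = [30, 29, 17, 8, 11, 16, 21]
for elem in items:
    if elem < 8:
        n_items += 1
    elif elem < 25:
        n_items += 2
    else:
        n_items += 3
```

Let's trace through this code step by step.

Initialize: n_items = 0
Initialize: items = [30, 29, 17, 8, 11, 16, 21]
Entering loop: for elem in items:

After execution: n_items = 16
16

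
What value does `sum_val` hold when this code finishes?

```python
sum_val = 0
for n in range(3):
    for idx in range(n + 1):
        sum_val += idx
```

Let's trace through this code step by step.

Initialize: sum_val = 0
Entering loop: for n in range(3):

After execution: sum_val = 4
4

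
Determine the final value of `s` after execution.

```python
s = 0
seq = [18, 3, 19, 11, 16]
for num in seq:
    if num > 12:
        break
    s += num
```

Let's trace through this code step by step.

Initialize: s = 0
Initialize: seq = [18, 3, 19, 11, 16]
Entering loop: for num in seq:

After execution: s = 0
0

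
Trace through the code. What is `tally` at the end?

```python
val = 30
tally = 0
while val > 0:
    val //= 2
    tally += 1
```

Let's trace through this code step by step.

Initialize: val = 30
Initialize: tally = 0
Entering loop: while val > 0:

After execution: tally = 5
5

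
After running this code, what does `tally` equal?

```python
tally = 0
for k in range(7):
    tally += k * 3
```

Let's trace through this code step by step.

Initialize: tally = 0
Entering loop: for k in range(7):

After execution: tally = 63
63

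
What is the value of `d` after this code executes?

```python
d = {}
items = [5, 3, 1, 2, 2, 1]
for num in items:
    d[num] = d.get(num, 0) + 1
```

Let's trace through this code step by step.

Initialize: d = {}
Initialize: items = [5, 3, 1, 2, 2, 1]
Entering loop: for num in items:

After execution: d = {5: 1, 3: 1, 1: 2, 2: 2}
{5: 1, 3: 1, 1: 2, 2: 2}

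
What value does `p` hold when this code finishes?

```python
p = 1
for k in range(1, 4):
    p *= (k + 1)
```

Let's trace through this code step by step.

Initialize: p = 1
Entering loop: for k in range(1, 4):

After execution: p = 24
24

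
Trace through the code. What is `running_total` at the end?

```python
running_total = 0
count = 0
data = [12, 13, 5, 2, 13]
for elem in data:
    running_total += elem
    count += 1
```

Let's trace through this code step by step.

Initialize: running_total = 0
Initialize: count = 0
Initialize: data = [12, 13, 5, 2, 13]
Entering loop: for elem in data:

After execution: running_total = 45
45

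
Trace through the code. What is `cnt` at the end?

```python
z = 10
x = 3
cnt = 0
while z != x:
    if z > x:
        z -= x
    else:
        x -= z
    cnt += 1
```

Let's trace through this code step by step.

Initialize: z = 10
Initialize: x = 3
Initialize: cnt = 0
Entering loop: while z != x:

After execution: cnt = 5
5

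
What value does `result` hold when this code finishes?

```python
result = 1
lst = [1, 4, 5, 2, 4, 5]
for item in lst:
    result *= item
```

Let's trace through this code step by step.

Initialize: result = 1
Initialize: lst = [1, 4, 5, 2, 4, 5]
Entering loop: for item in lst:

After execution: result = 800
800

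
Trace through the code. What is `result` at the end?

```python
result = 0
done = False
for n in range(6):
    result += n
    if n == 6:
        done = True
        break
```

Let's trace through this code step by step.

Initialize: result = 0
Initialize: done = False
Entering loop: for n in range(6):

After execution: result = 15
15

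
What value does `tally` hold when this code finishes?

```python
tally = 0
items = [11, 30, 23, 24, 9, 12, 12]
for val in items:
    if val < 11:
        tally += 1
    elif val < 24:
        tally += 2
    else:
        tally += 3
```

Let's trace through this code step by step.

Initialize: tally = 0
Initialize: items = [11, 30, 23, 24, 9, 12, 12]
Entering loop: for val in items:

After execution: tally = 15
15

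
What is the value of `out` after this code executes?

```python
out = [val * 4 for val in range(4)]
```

Let's trace through this code step by step.

Initialize: out = [val * 4 for val in range(4)]

After execution: out = [0, 4, 8, 12]
[0, 4, 8, 12]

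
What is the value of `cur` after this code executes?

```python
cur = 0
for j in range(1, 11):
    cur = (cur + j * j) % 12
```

Let's trace through this code step by step.

Initialize: cur = 0
Entering loop: for j in range(1, 11):

After execution: cur = 1
1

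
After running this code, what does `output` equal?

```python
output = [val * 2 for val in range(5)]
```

Let's trace through this code step by step.

Initialize: output = [val * 2 for val in range(5)]

After execution: output = [0, 2, 4, 6, 8]
[0, 2, 4, 6, 8]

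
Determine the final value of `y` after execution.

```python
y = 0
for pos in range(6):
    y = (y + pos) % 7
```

Let's trace through this code step by step.

Initialize: y = 0
Entering loop: for pos in range(6):

After execution: y = 1
1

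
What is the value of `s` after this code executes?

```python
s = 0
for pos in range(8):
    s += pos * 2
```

Let's trace through this code step by step.

Initialize: s = 0
Entering loop: for pos in range(8):

After execution: s = 56
56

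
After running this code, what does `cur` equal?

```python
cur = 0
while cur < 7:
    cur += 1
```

Let's trace through this code step by step.

Initialize: cur = 0
Entering loop: while cur < 7:

After execution: cur = 7
7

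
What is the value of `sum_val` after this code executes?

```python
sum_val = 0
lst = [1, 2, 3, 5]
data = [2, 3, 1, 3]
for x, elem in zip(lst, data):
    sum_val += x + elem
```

Let's trace through this code step by step.

Initialize: sum_val = 0
Initialize: lst = [1, 2, 3, 5]
Initialize: data = [2, 3, 1, 3]
Entering loop: for x, elem in zip(lst, data):

After execution: sum_val = 20
20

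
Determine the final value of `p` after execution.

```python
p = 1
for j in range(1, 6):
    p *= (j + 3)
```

Let's trace through this code step by step.

Initialize: p = 1
Entering loop: for j in range(1, 6):

After execution: p = 6720
6720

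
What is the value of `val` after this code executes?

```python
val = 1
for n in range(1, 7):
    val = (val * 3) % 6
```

Let's trace through this code step by step.

Initialize: val = 1
Entering loop: for n in range(1, 7):

After execution: val = 3
3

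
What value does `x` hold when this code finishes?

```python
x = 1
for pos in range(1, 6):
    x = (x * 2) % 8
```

Let's trace through this code step by step.

Initialize: x = 1
Entering loop: for pos in range(1, 6):

After execution: x = 0
0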